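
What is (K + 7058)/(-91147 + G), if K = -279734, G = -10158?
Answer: 272676/101305 ≈ 2.6916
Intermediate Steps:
(K + 7058)/(-91147 + G) = (-279734 + 7058)/(-91147 - 10158) = -272676/(-101305) = -272676*(-1/101305) = 272676/101305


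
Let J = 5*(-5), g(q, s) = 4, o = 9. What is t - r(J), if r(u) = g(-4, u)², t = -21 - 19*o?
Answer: -208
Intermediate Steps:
t = -192 (t = -21 - 19*9 = -21 - 171 = -192)
J = -25
r(u) = 16 (r(u) = 4² = 16)
t - r(J) = -192 - 1*16 = -192 - 16 = -208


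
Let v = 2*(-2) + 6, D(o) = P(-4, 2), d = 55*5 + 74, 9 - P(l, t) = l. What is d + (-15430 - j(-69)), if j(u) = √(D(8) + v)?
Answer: -15081 - √15 ≈ -15085.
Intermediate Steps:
P(l, t) = 9 - l
d = 349 (d = 275 + 74 = 349)
D(o) = 13 (D(o) = 9 - 1*(-4) = 9 + 4 = 13)
v = 2 (v = -4 + 6 = 2)
j(u) = √15 (j(u) = √(13 + 2) = √15)
d + (-15430 - j(-69)) = 349 + (-15430 - √15) = -15081 - √15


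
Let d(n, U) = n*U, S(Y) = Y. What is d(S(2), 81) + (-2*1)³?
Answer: 154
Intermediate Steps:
d(n, U) = U*n
d(S(2), 81) + (-2*1)³ = 81*2 + (-2*1)³ = 162 + (-2)³ = 162 - 8 = 154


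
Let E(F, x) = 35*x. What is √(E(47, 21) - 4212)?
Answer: I*√3477 ≈ 58.966*I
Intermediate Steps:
√(E(47, 21) - 4212) = √(35*21 - 4212) = √(735 - 4212) = √(-3477) = I*√3477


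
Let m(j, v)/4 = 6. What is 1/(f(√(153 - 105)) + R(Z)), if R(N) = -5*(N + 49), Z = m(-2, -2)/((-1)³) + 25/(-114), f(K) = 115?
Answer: -114/1015 ≈ -0.11232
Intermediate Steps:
m(j, v) = 24 (m(j, v) = 4*6 = 24)
Z = -2761/114 (Z = 24/((-1)³) + 25/(-114) = 24/(-1) + 25*(-1/114) = 24*(-1) - 25/114 = -24 - 25/114 = -2761/114 ≈ -24.219)
R(N) = -245 - 5*N (R(N) = -5*(49 + N) = -245 - 5*N)
1/(f(√(153 - 105)) + R(Z)) = 1/(115 + (-245 - 5*(-2761/114))) = 1/(115 + (-245 + 13805/114)) = 1/(115 - 14125/114) = 1/(-1015/114) = -114/1015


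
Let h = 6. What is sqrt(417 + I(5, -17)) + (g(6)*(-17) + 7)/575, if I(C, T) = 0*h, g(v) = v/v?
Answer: -2/115 + sqrt(417) ≈ 20.403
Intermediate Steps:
g(v) = 1
I(C, T) = 0 (I(C, T) = 0*6 = 0)
sqrt(417 + I(5, -17)) + (g(6)*(-17) + 7)/575 = sqrt(417 + 0) + (1*(-17) + 7)/575 = sqrt(417) + (-17 + 7)/575 = sqrt(417) + (1/575)*(-10) = sqrt(417) - 2/115 = -2/115 + sqrt(417)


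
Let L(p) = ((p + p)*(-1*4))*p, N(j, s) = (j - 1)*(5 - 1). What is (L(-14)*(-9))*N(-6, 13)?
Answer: -395136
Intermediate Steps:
N(j, s) = -4 + 4*j (N(j, s) = (-1 + j)*4 = -4 + 4*j)
L(p) = -8*p² (L(p) = ((2*p)*(-4))*p = (-8*p)*p = -8*p²)
(L(-14)*(-9))*N(-6, 13) = (-8*(-14)²*(-9))*(-4 + 4*(-6)) = (-8*196*(-9))*(-4 - 24) = -1568*(-9)*(-28) = 14112*(-28) = -395136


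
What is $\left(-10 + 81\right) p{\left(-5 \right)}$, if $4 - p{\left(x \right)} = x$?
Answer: $639$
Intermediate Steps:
$p{\left(x \right)} = 4 - x$
$\left(-10 + 81\right) p{\left(-5 \right)} = \left(-10 + 81\right) \left(4 - -5\right) = 71 \left(4 + 5\right) = 71 \cdot 9 = 639$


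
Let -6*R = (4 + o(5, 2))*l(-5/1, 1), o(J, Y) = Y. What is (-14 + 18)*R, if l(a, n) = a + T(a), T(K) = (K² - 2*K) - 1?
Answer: -116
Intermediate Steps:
T(K) = -1 + K² - 2*K
l(a, n) = -1 + a² - a (l(a, n) = a + (-1 + a² - 2*a) = -1 + a² - a)
R = -29 (R = -(4 + 2)*(-1 + (-5/1)² - (-5)/1)/6 = -(-1 + (-5*1)² - (-5)) = -(-1 + (-5)² - 1*(-5)) = -(-1 + 25 + 5) = -29 ≈ -29.000)
(-14 + 18)*R = (-14 + 18)*(-29) = 4*(-29) = -116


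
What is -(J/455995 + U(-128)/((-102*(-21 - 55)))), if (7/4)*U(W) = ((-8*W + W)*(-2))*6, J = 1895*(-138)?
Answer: 40240490/29457277 ≈ 1.3661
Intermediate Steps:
J = -261510
U(W) = 48*W (U(W) = 4*(((-8*W + W)*(-2))*6)/7 = 4*((-7*W*(-2))*6)/7 = 4*((14*W)*6)/7 = 4*(84*W)/7 = 48*W)
-(J/455995 + U(-128)/((-102*(-21 - 55)))) = -(-261510/455995 + (48*(-128))/((-102*(-21 - 55)))) = -(-261510*1/455995 - 6144/((-102*(-76)))) = -(-52302/91199 - 6144/7752) = -(-52302/91199 - 6144*1/7752) = -(-52302/91199 - 256/323) = -1*(-40240490/29457277) = 40240490/29457277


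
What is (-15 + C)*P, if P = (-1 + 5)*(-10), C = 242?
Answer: -9080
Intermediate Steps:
P = -40 (P = 4*(-10) = -40)
(-15 + C)*P = (-15 + 242)*(-40) = 227*(-40) = -9080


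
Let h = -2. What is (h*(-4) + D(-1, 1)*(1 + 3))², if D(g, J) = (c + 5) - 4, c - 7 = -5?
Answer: 400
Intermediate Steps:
c = 2 (c = 7 - 5 = 2)
D(g, J) = 3 (D(g, J) = (2 + 5) - 4 = 7 - 4 = 3)
(h*(-4) + D(-1, 1)*(1 + 3))² = (-2*(-4) + 3*(1 + 3))² = (8 + 3*4)² = (8 + 12)² = 20² = 400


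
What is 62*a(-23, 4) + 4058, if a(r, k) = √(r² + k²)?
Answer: 4058 + 62*√545 ≈ 5505.4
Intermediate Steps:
a(r, k) = √(k² + r²)
62*a(-23, 4) + 4058 = 62*√(4² + (-23)²) + 4058 = 62*√(16 + 529) + 4058 = 62*√545 + 4058 = 4058 + 62*√545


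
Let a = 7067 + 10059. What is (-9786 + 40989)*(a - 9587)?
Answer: 235239417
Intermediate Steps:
a = 17126
(-9786 + 40989)*(a - 9587) = (-9786 + 40989)*(17126 - 9587) = 31203*7539 = 235239417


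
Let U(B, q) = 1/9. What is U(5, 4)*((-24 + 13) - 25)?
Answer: -4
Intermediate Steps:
U(B, q) = ⅑
U(5, 4)*((-24 + 13) - 25) = ((-24 + 13) - 25)/9 = (-11 - 25)/9 = (⅑)*(-36) = -4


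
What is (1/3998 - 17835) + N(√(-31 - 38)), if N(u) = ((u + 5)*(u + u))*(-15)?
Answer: -63028469/3998 - 150*I*√69 ≈ -15765.0 - 1246.0*I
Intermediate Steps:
N(u) = -30*u*(5 + u) (N(u) = ((5 + u)*(2*u))*(-15) = (2*u*(5 + u))*(-15) = -30*u*(5 + u))
(1/3998 - 17835) + N(√(-31 - 38)) = (1/3998 - 17835) - 30*√(-31 - 38)*(5 + √(-31 - 38)) = (1/3998 - 17835) - 30*√(-69)*(5 + √(-69)) = -71304329/3998 - 30*I*√69*(5 + I*√69)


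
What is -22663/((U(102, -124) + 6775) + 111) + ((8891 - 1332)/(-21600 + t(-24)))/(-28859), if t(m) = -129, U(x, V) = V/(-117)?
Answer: -1662733656512107/505290037542846 ≈ -3.2907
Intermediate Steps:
U(x, V) = -V/117 (U(x, V) = V*(-1/117) = -V/117)
-22663/((U(102, -124) + 6775) + 111) + ((8891 - 1332)/(-21600 + t(-24)))/(-28859) = -22663/((-1/117*(-124) + 6775) + 111) + ((8891 - 1332)/(-21600 - 129))/(-28859) = -22663/((124/117 + 6775) + 111) + (7559/(-21729))*(-1/28859) = -22663/(792799/117 + 111) + (7559*(-1/21729))*(-1/28859) = -22663/805786/117 - 7559/21729*(-1/28859) = -22663*117/805786 + 7559/627077211 = -2651571/805786 + 7559/627077211 = -1662733656512107/505290037542846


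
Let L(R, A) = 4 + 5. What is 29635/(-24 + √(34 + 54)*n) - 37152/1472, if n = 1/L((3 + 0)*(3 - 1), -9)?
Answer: -338018211/267766 - 266715*√22/23284 ≈ -1316.1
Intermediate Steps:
L(R, A) = 9
n = ⅑ (n = 1/9 = ⅑ ≈ 0.11111)
29635/(-24 + √(34 + 54)*n) - 37152/1472 = 29635/(-24 + √(34 + 54)*(⅑)) - 37152/1472 = 29635/(-24 + √88*(⅑)) - 37152*1/1472 = 29635/(-24 + (2*√22)*(⅑)) - 1161/46 = 29635/(-24 + 2*√22/9) - 1161/46 = -1161/46 + 29635/(-24 + 2*√22/9)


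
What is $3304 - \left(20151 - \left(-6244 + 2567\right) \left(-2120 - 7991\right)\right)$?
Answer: $37161300$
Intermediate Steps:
$3304 - \left(20151 - \left(-6244 + 2567\right) \left(-2120 - 7991\right)\right) = 3304 - -37157996 = 3304 + \left(\left(37178147 - 7407\right) - 12744\right) = 3304 + \left(37170740 - 12744\right) = 3304 + 37157996 = 37161300$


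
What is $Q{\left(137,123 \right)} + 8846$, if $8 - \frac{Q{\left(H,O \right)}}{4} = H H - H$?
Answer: $-65650$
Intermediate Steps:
$Q{\left(H,O \right)} = 32 - 4 H^{2} + 4 H$ ($Q{\left(H,O \right)} = 32 - 4 \left(H H - H\right) = 32 - 4 \left(H^{2} - H\right) = 32 - \left(- 4 H + 4 H^{2}\right) = 32 - 4 H^{2} + 4 H$)
$Q{\left(137,123 \right)} + 8846 = \left(32 - 4 \cdot 137^{2} + 4 \cdot 137\right) + 8846 = \left(32 - 75076 + 548\right) + 8846 = -74496 + 8846 = -65650$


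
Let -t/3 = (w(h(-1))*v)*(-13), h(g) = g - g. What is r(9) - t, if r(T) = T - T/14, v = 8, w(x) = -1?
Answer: 4485/14 ≈ 320.36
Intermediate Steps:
h(g) = 0
r(T) = 13*T/14 (r(T) = T - T/14 = 13*T/14)
t = -312 (t = -3*(-1*8)*(-13) = -(-24)*(-13) = -3*104 = -312)
r(9) - t = (13/14)*9 - 1*(-312) = 117/14 + 312 = 4485/14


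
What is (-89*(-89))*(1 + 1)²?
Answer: 31684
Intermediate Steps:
(-89*(-89))*(1 + 1)² = 7921*2² = 7921*4 = 31684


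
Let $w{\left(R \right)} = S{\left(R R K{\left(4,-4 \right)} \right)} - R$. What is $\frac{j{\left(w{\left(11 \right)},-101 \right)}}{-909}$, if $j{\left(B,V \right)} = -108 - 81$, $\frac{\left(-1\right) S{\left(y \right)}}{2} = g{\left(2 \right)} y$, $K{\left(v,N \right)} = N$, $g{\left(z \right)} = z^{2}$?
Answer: $\frac{21}{101} \approx 0.20792$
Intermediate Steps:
$S{\left(y \right)} = - 8 y$ ($S{\left(y \right)} = - 2 \cdot 2^{2} y = - 2 \cdot 4 y = - 8 y$)
$w{\left(R \right)} = - R + 32 R^{2}$ ($w{\left(R \right)} = - 8 R R \left(-4\right) - R = - 8 R^{2} \left(-4\right) - R = - 8 \left(- 4 R^{2}\right) - R = 32 R^{2} - R = - R + 32 R^{2}$)
$j{\left(B,V \right)} = -189$
$\frac{j{\left(w{\left(11 \right)},-101 \right)}}{-909} = - \frac{189}{-909} = \left(-189\right) \left(- \frac{1}{909}\right) = \frac{21}{101}$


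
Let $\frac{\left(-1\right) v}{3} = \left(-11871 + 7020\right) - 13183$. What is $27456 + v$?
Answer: $81558$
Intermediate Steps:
$v = 54102$ ($v = - 3 \left(\left(-11871 + 7020\right) - 13183\right) = - 3 \left(-4851 - 13183\right) = \left(-3\right) \left(-18034\right) = 54102$)
$27456 + v = 27456 + 54102 = 81558$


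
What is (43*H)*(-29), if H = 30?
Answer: -37410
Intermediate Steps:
(43*H)*(-29) = (43*30)*(-29) = 1290*(-29) = -37410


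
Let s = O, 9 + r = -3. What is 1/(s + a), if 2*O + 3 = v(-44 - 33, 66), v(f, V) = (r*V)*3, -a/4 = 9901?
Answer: -2/81587 ≈ -2.4514e-5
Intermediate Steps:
a = -39604 (a = -4*9901 = -39604)
r = -12 (r = -9 - 3 = -12)
v(f, V) = -36*V (v(f, V) = -12*V*3 = -36*V)
O = -2379/2 (O = -3/2 + (-36*66)/2 = -3/2 + (½)*(-2376) = -3/2 - 1188 = -2379/2 ≈ -1189.5)
s = -2379/2 ≈ -1189.5
1/(s + a) = 1/(-2379/2 - 39604) = 1/(-81587/2) = -2/81587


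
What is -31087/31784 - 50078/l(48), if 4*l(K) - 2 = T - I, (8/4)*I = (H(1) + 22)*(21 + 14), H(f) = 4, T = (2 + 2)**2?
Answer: 6353131589/13889608 ≈ 457.40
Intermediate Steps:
T = 16 (T = 4**2 = 16)
I = 455 (I = ((4 + 22)*(21 + 14))/2 = (26*35)/2 = (1/2)*910 = 455)
l(K) = -437/4 (l(K) = 1/2 + (16 - 1*455)/4 = 1/2 + (16 - 455)/4 = 1/2 + (1/4)*(-439) = 1/2 - 439/4 = -437/4)
-31087/31784 - 50078/l(48) = -31087/31784 - 50078/(-437/4) = -31087*1/31784 - 50078*(-4/437) = -31087/31784 + 200312/437 = 6353131589/13889608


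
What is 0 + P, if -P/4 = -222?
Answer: 888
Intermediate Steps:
P = 888 (P = -4*(-222) = 888)
0 + P = 0 + 888 = 888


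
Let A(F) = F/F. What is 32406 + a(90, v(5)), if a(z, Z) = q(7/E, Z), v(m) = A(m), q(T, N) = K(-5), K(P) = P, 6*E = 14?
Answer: 32401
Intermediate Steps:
E = 7/3 (E = (1/6)*14 = 7/3 ≈ 2.3333)
q(T, N) = -5
A(F) = 1
v(m) = 1
a(z, Z) = -5
32406 + a(90, v(5)) = 32406 - 5 = 32401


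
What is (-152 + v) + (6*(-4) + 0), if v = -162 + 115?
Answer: -223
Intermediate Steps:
v = -47
(-152 + v) + (6*(-4) + 0) = (-152 - 47) + (6*(-4) + 0) = -199 + (-24 + 0) = -199 - 24 = -223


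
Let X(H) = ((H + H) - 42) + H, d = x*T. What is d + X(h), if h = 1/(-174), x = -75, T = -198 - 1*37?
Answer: 1019813/58 ≈ 17583.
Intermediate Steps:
T = -235 (T = -198 - 37 = -235)
d = 17625 (d = -75*(-235) = 17625)
h = -1/174 ≈ -0.0057471
X(H) = -42 + 3*H (X(H) = (2*H - 42) + H = (-42 + 2*H) + H = -42 + 3*H)
d + X(h) = 17625 + (-42 + 3*(-1/174)) = 17625 + (-42 - 1/58) = 17625 - 2437/58 = 1019813/58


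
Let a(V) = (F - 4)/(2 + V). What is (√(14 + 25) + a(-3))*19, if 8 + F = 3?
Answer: 171 + 19*√39 ≈ 289.65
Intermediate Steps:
F = -5 (F = -8 + 3 = -5)
a(V) = -9/(2 + V) (a(V) = (-5 - 4)/(2 + V) = -9/(2 + V))
(√(14 + 25) + a(-3))*19 = (√(14 + 25) - 9/(2 - 3))*19 = (√39 - 9/(-1))*19 = (√39 - 9*(-1))*19 = (√39 + 9)*19 = (9 + √39)*19 = 171 + 19*√39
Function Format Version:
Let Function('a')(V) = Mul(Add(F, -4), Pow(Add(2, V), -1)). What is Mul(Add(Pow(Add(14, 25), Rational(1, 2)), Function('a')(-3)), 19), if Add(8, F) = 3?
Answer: Add(171, Mul(19, Pow(39, Rational(1, 2)))) ≈ 289.65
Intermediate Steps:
F = -5 (F = Add(-8, 3) = -5)
Function('a')(V) = Mul(-9, Pow(Add(2, V), -1)) (Function('a')(V) = Mul(Add(-5, -4), Pow(Add(2, V), -1)) = Mul(-9, Pow(Add(2, V), -1)))
Mul(Add(Pow(Add(14, 25), Rational(1, 2)), Function('a')(-3)), 19) = Mul(Add(Pow(Add(14, 25), Rational(1, 2)), Mul(-9, Pow(Add(2, -3), -1))), 19) = Mul(Add(Pow(39, Rational(1, 2)), Mul(-9, Pow(-1, -1))), 19) = Mul(Add(Pow(39, Rational(1, 2)), Mul(-9, -1)), 19) = Mul(Add(Pow(39, Rational(1, 2)), 9), 19) = Mul(Add(9, Pow(39, Rational(1, 2))), 19) = Add(171, Mul(19, Pow(39, Rational(1, 2))))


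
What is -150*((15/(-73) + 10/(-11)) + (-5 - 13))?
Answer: 2302350/803 ≈ 2867.2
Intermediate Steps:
-150*((15/(-73) + 10/(-11)) + (-5 - 13)) = -150*((15*(-1/73) + 10*(-1/11)) - 18) = -150*((-15/73 - 10/11) - 18) = -150*(-895/803 - 18) = -150*(-15349/803) = 2302350/803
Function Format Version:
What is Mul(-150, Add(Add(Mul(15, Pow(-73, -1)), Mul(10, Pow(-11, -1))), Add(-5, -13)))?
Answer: Rational(2302350, 803) ≈ 2867.2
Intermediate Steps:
Mul(-150, Add(Add(Mul(15, Pow(-73, -1)), Mul(10, Pow(-11, -1))), Add(-5, -13))) = Mul(-150, Add(Add(Mul(15, Rational(-1, 73)), Mul(10, Rational(-1, 11))), -18)) = Mul(-150, Add(Add(Rational(-15, 73), Rational(-10, 11)), -18)) = Mul(-150, Add(Rational(-895, 803), -18)) = Mul(-150, Rational(-15349, 803)) = Rational(2302350, 803)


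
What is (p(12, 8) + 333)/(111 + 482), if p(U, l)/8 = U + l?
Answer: 493/593 ≈ 0.83137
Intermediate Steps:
p(U, l) = 8*U + 8*l (p(U, l) = 8*(U + l) = 8*U + 8*l)
(p(12, 8) + 333)/(111 + 482) = ((8*12 + 8*8) + 333)/(111 + 482) = ((96 + 64) + 333)/593 = (160 + 333)*(1/593) = 493*(1/593) = 493/593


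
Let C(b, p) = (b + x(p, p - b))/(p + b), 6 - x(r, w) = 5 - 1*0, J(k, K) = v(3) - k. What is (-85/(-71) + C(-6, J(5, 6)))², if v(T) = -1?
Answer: 1890625/725904 ≈ 2.6045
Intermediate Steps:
J(k, K) = -1 - k
x(r, w) = 1 (x(r, w) = 6 - (5 - 1*0) = 6 - (5 + 0) = 6 - 1*5 = 6 - 5 = 1)
C(b, p) = (1 + b)/(b + p) (C(b, p) = (b + 1)/(p + b) = (1 + b)/(b + p))
(-85/(-71) + C(-6, J(5, 6)))² = (-85/(-71) + (1 - 6)/(-6 + (-1 - 1*5)))² = (-85*(-1/71) - 5/(-6 + (-1 - 5)))² = (85/71 - 5/(-6 - 6))² = (85/71 - 5/(-12))² = (85/71 - 1/12*(-5))² = (85/71 + 5/12)² = (1375/852)² = 1890625/725904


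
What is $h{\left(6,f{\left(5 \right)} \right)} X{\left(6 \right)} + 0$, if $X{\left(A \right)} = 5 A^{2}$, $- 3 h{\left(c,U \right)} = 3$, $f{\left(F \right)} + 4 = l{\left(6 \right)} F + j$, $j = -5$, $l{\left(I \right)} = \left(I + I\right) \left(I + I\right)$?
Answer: $-180$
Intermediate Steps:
$l{\left(I \right)} = 4 I^{2}$ ($l{\left(I \right)} = 2 I 2 I = 4 I^{2}$)
$f{\left(F \right)} = -9 + 144 F$ ($f{\left(F \right)} = -4 + \left(4 \cdot 6^{2} F - 5\right) = -4 + \left(4 \cdot 36 F - 5\right) = -4 + \left(144 F - 5\right) = -4 + \left(-5 + 144 F\right) = -9 + 144 F$)
$h{\left(c,U \right)} = -1$ ($h{\left(c,U \right)} = \left(- \frac{1}{3}\right) 3 = -1$)
$h{\left(6,f{\left(5 \right)} \right)} X{\left(6 \right)} + 0 = - 5 \cdot 6^{2} + 0 = - 5 \cdot 36 + 0 = \left(-1\right) 180 + 0 = -180 + 0 = -180$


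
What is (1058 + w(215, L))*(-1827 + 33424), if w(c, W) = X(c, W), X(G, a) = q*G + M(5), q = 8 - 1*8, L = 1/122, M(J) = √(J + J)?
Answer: 33429626 + 31597*√10 ≈ 3.3530e+7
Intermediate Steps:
M(J) = √2*√J (M(J) = √(2*J) = √2*√J)
L = 1/122 ≈ 0.0081967
q = 0 (q = 8 - 8 = 0)
X(G, a) = √10 (X(G, a) = 0*G + √2*√5 = 0 + √10 = √10)
w(c, W) = √10
(1058 + w(215, L))*(-1827 + 33424) = (1058 + √10)*(-1827 + 33424) = (1058 + √10)*31597 = 33429626 + 31597*√10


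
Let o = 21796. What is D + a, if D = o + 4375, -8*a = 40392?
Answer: 21122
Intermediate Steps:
a = -5049 (a = -⅛*40392 = -5049)
D = 26171 (D = 21796 + 4375 = 26171)
D + a = 26171 - 5049 = 21122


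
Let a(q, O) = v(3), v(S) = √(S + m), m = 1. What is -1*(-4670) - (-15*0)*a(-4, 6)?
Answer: 4670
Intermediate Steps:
v(S) = √(1 + S) (v(S) = √(S + 1) = √(1 + S))
a(q, O) = 2 (a(q, O) = √(1 + 3) = √4 = 2)
-1*(-4670) - (-15*0)*a(-4, 6) = -1*(-4670) - (-15*0)*2 = 4670 - 0*2 = 4670 - 1*0 = 4670 + 0 = 4670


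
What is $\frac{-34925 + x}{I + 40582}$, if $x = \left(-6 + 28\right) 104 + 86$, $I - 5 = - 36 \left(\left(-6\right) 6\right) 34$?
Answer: $- \frac{32551}{84651} \approx -0.38453$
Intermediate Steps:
$I = 44069$ ($I = 5 + - 36 \left(\left(-6\right) 6\right) 34 = 5 + \left(-36\right) \left(-36\right) 34 = 5 + 1296 \cdot 34 = 5 + 44064 = 44069$)
$x = 2374$ ($x = 22 \cdot 104 + 86 = 2288 + 86 = 2374$)
$\frac{-34925 + x}{I + 40582} = \frac{-34925 + 2374}{44069 + 40582} = - \frac{32551}{84651}$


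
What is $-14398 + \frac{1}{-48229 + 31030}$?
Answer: $- \frac{247631203}{17199} \approx -14398.0$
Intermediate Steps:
$-14398 + \frac{1}{-48229 + 31030} = -14398 + \frac{1}{-17199} = -14398 - \frac{1}{17199} = - \frac{247631203}{17199}$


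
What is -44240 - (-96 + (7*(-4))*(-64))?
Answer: -45936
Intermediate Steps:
-44240 - (-96 + (7*(-4))*(-64)) = -44240 - (-96 - 28*(-64)) = -44240 - (-96 + 1792) = -44240 - 1*1696 = -44240 - 1696 = -45936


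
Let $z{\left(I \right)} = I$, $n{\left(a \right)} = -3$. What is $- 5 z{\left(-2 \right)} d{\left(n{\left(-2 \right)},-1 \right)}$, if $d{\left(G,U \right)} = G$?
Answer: $-30$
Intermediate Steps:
$- 5 z{\left(-2 \right)} d{\left(n{\left(-2 \right)},-1 \right)} = \left(-5\right) \left(-2\right) \left(-3\right) = 10 \left(-3\right) = -30$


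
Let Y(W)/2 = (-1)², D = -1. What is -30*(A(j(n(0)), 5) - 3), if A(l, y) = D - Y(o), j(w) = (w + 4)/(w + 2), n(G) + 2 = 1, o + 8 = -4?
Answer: 180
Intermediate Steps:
o = -12 (o = -8 - 4 = -12)
Y(W) = 2 (Y(W) = 2*(-1)² = 2*1 = 2)
n(G) = -1 (n(G) = -2 + 1 = -1)
j(w) = (4 + w)/(2 + w)
A(l, y) = -3 (A(l, y) = -1 - 1*2 = -1 - 2 = -3)
-30*(A(j(n(0)), 5) - 3) = -30*(-3 - 3) = -30*(-6) = 180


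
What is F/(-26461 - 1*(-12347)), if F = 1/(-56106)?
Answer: 1/791880084 ≈ 1.2628e-9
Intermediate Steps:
F = -1/56106 ≈ -1.7823e-5
F/(-26461 - 1*(-12347)) = -1/(56106*(-26461 - 1*(-12347))) = -1/(56106*(-26461 + 12347)) = -1/56106/(-14114) = -1/56106*(-1/14114) = 1/791880084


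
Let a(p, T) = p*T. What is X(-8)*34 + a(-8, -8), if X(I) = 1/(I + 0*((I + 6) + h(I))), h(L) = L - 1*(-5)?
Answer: 239/4 ≈ 59.750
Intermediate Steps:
h(L) = 5 + L (h(L) = L + 5 = 5 + L)
a(p, T) = T*p
X(I) = 1/I (X(I) = 1/(I + 0*((I + 6) + (5 + I))) = 1/(I + 0*((6 + I) + (5 + I))) = 1/(I + 0*(11 + 2*I)) = 1/(I + 0) = 1/I)
X(-8)*34 + a(-8, -8) = 34/(-8) - 8*(-8) = -1/8*34 + 64 = -17/4 + 64 = 239/4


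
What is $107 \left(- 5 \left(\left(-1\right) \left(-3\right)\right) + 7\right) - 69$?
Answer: $-925$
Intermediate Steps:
$107 \left(- 5 \left(\left(-1\right) \left(-3\right)\right) + 7\right) - 69 = 107 \left(\left(-5\right) 3 + 7\right) - 69 = 107 \left(-15 + 7\right) - 69 = 107 \left(-8\right) - 69 = -856 - 69 = -925$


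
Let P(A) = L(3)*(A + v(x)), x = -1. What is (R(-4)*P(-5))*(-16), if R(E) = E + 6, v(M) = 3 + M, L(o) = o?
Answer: 288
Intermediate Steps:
R(E) = 6 + E
P(A) = 6 + 3*A (P(A) = 3*(A + (3 - 1)) = 3*(A + 2) = 3*(2 + A) = 6 + 3*A)
(R(-4)*P(-5))*(-16) = ((6 - 4)*(6 + 3*(-5)))*(-16) = (2*(6 - 15))*(-16) = (2*(-9))*(-16) = -18*(-16) = 288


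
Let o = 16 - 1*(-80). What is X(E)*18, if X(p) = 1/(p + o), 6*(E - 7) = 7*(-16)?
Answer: 54/253 ≈ 0.21344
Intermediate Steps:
o = 96 (o = 16 + 80 = 96)
E = -35/3 (E = 7 + (7*(-16))/6 = 7 + (⅙)*(-112) = 7 - 56/3 = -35/3 ≈ -11.667)
X(p) = 1/(96 + p) (X(p) = 1/(p + 96) = 1/(96 + p))
X(E)*18 = 18/(96 - 35/3) = 18/(253/3) = (3/253)*18 = 54/253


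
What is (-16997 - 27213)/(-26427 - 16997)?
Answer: 22105/21712 ≈ 1.0181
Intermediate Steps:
(-16997 - 27213)/(-26427 - 16997) = -44210/(-43424) = -44210*(-1/43424) = 22105/21712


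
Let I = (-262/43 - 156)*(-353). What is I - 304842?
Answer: -10647796/43 ≈ -2.4762e+5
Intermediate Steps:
I = 2460410/43 (I = (-262*1/43 - 156)*(-353) = (-262/43 - 156)*(-353) = -6970/43*(-353) = 2460410/43 ≈ 57219.)
I - 304842 = 2460410/43 - 304842 = -10647796/43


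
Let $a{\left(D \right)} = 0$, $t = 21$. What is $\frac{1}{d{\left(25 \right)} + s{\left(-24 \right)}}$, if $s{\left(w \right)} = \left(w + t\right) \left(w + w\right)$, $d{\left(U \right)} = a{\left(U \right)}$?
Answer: $\frac{1}{144} \approx 0.0069444$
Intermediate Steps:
$d{\left(U \right)} = 0$
$s{\left(w \right)} = 2 w \left(21 + w\right)$ ($s{\left(w \right)} = \left(w + 21\right) \left(w + w\right) = \left(21 + w\right) 2 w = 2 w \left(21 + w\right)$)
$\frac{1}{d{\left(25 \right)} + s{\left(-24 \right)}} = \frac{1}{0 + 2 \left(-24\right) \left(21 - 24\right)} = \frac{1}{0 + 2 \left(-24\right) \left(-3\right)} = \frac{1}{0 + 144} = \frac{1}{144}$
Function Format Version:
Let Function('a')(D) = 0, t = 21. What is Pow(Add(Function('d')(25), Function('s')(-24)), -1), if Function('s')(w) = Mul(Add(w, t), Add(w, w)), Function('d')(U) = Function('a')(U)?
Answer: Rational(1, 144) ≈ 0.0069444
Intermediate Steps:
Function('d')(U) = 0
Function('s')(w) = Mul(2, w, Add(21, w)) (Function('s')(w) = Mul(Add(w, 21), Add(w, w)) = Mul(Add(21, w), Mul(2, w)) = Mul(2, w, Add(21, w)))
Pow(Add(Function('d')(25), Function('s')(-24)), -1) = Pow(Add(0, Mul(2, -24, Add(21, -24))), -1) = Pow(Add(0, Mul(2, -24, -3)), -1) = Pow(Add(0, 144), -1) = Pow(144, -1) = Rational(1, 144)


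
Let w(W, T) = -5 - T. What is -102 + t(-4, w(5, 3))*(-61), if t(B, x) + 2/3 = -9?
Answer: 1463/3 ≈ 487.67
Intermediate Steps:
t(B, x) = -29/3 (t(B, x) = -2/3 - 9 = -29/3)
-102 + t(-4, w(5, 3))*(-61) = -102 - 29/3*(-61) = -102 + 1769/3 = 1463/3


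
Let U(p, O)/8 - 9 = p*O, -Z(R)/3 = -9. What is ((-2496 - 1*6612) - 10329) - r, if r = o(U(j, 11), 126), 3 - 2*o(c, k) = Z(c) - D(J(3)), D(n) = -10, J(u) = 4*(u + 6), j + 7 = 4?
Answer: -19420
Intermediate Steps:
j = -3 (j = -7 + 4 = -3)
J(u) = 24 + 4*u (J(u) = 4*(6 + u) = 24 + 4*u)
Z(R) = 27 (Z(R) = -3*(-9) = 27)
U(p, O) = 72 + 8*O*p (U(p, O) = 72 + 8*(p*O) = 72 + 8*(O*p) = 72 + 8*O*p)
o(c, k) = -17 (o(c, k) = 3/2 - (27 - 1*(-10))/2 = 3/2 - (27 + 10)/2 = 3/2 - ½*37 = 3/2 - 37/2 = -17)
r = -17
((-2496 - 1*6612) - 10329) - r = ((-2496 - 1*6612) - 10329) - 1*(-17) = ((-2496 - 6612) - 10329) + 17 = (-9108 - 10329) + 17 = -19437 + 17 = -19420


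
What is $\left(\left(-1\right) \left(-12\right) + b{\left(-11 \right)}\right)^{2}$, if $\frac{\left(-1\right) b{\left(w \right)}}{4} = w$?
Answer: $3136$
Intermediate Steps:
$b{\left(w \right)} = - 4 w$
$\left(\left(-1\right) \left(-12\right) + b{\left(-11 \right)}\right)^{2} = \left(\left(-1\right) \left(-12\right) - -44\right)^{2} = \left(12 + 44\right)^{2} = 56^{2} = 3136$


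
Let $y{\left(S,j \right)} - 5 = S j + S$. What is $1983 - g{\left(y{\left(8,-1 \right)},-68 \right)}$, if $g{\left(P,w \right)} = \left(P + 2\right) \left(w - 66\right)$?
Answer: $2921$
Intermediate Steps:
$y{\left(S,j \right)} = 5 + S + S j$ ($y{\left(S,j \right)} = 5 + \left(S j + S\right) = 5 + \left(S + S j\right) = 5 + S + S j$)
$g{\left(P,w \right)} = \left(-66 + w\right) \left(2 + P\right)$ ($g{\left(P,w \right)} = \left(2 + P\right) \left(-66 + w\right) = \left(-66 + w\right) \left(2 + P\right)$)
$1983 - g{\left(y{\left(8,-1 \right)},-68 \right)} = 1983 - \left(-132 - 66 \left(5 + 8 + 8 \left(-1\right)\right) + 2 \left(-68\right) + \left(5 + 8 + 8 \left(-1\right)\right) \left(-68\right)\right) = 1983 - \left(-132 - 66 \left(5 + 8 - 8\right) - 136 + \left(5 + 8 - 8\right) \left(-68\right)\right) = 1983 - \left(-132 - 330 - 136 + 5 \left(-68\right)\right) = 1983 - \left(-132 - 330 - 136 - 340\right) = 1983 - -938 = 1983 + 938 = 2921$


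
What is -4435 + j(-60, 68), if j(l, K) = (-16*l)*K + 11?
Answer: 60856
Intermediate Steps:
j(l, K) = 11 - 16*K*l (j(l, K) = -16*K*l + 11 = 11 - 16*K*l)
-4435 + j(-60, 68) = -4435 + (11 - 16*68*(-60)) = -4435 + (11 + 65280) = -4435 + 65291 = 60856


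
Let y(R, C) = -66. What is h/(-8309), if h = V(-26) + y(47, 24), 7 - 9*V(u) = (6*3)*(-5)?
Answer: 71/10683 ≈ 0.0066461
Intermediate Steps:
V(u) = 97/9 (V(u) = 7/9 - 6*3*(-5)/9 = 7/9 - 2*(-5) = 7/9 - ⅑*(-90) = 7/9 + 10 = 97/9)
h = -497/9 (h = 97/9 - 66 = -497/9 ≈ -55.222)
h/(-8309) = -497/9/(-8309) = -497/9*(-1/8309) = 71/10683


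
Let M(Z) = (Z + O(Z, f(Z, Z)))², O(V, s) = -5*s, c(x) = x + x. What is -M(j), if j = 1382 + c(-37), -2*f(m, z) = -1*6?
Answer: -1671849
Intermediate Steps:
c(x) = 2*x
f(m, z) = 3 (f(m, z) = -(-1)*6/2 = -½*(-6) = 3)
j = 1308 (j = 1382 + 2*(-37) = 1382 - 74 = 1308)
M(Z) = (-15 + Z)² (M(Z) = (Z - 5*3)² = (Z - 15)² = (-15 + Z)²)
-M(j) = -(-15 + 1308)² = -1*1293² = -1*1671849 = -1671849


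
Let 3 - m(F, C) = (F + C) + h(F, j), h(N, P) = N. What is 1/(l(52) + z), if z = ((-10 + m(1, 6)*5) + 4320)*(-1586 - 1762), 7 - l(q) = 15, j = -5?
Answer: -1/14346188 ≈ -6.9705e-8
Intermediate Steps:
l(q) = -8 (l(q) = 7 - 1*15 = 7 - 15 = -8)
m(F, C) = 3 - C - 2*F (m(F, C) = 3 - ((F + C) + F) = 3 - ((C + F) + F) = 3 - (C + 2*F) = 3 + (-C - 2*F) = 3 - C - 2*F)
z = -14346180 (z = ((-10 + (3 - 1*6 - 2*1)*5) + 4320)*(-1586 - 1762) = ((-10 + (3 - 6 - 2)*5) + 4320)*(-3348) = ((-10 - 5*5) + 4320)*(-3348) = ((-10 - 25) + 4320)*(-3348) = (-35 + 4320)*(-3348) = 4285*(-3348) = -14346180)
1/(l(52) + z) = 1/(-8 - 14346180) = 1/(-14346188) = -1/14346188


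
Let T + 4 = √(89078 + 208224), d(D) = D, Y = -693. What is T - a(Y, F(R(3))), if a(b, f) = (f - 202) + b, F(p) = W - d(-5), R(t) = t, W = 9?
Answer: 877 + √297302 ≈ 1422.3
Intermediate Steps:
F(p) = 14 (F(p) = 9 - 1*(-5) = 9 + 5 = 14)
a(b, f) = -202 + b + f (a(b, f) = (-202 + f) + b = -202 + b + f)
T = -4 + √297302 (T = -4 + √(89078 + 208224) = -4 + √297302 ≈ 541.25)
T - a(Y, F(R(3))) = (-4 + √297302) - (-202 - 693 + 14) = (-4 + √297302) - 1*(-881) = (-4 + √297302) + 881 = 877 + √297302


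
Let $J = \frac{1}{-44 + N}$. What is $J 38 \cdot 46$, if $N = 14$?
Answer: $- \frac{874}{15} \approx -58.267$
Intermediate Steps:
$J = - \frac{1}{30}$ ($J = \frac{1}{-44 + 14} = \frac{1}{-30} = - \frac{1}{30} \approx -0.033333$)
$J 38 \cdot 46 = \left(- \frac{1}{30}\right) 38 \cdot 46 = \left(- \frac{19}{15}\right) 46 = - \frac{874}{15}$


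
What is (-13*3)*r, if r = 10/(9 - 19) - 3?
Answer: 156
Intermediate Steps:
r = -4 (r = 10/(-10) - 3 = -⅒*10 - 3 = -1 - 3 = -4)
(-13*3)*r = -13*3*(-4) = -39*(-4) = 156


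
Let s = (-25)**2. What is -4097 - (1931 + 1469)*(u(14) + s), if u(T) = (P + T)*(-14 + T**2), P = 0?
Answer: -10792297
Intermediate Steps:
s = 625
u(T) = T*(-14 + T**2) (u(T) = (0 + T)*(-14 + T**2) = T*(-14 + T**2))
-4097 - (1931 + 1469)*(u(14) + s) = -4097 - (1931 + 1469)*(14*(-14 + 14**2) + 625) = -4097 - 3400*(14*(-14 + 196) + 625) = -4097 - 3400*(14*182 + 625) = -4097 - 3400*(2548 + 625) = -4097 - 3400*3173 = -4097 - 1*10788200 = -4097 - 10788200 = -10792297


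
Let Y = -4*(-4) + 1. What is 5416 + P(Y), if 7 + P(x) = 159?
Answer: 5568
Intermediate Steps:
Y = 17 (Y = 16 + 1 = 17)
P(x) = 152 (P(x) = -7 + 159 = 152)
5416 + P(Y) = 5416 + 152 = 5568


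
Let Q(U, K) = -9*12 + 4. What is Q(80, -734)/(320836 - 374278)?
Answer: 52/26721 ≈ 0.0019460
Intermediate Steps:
Q(U, K) = -104 (Q(U, K) = -108 + 4 = -104)
Q(80, -734)/(320836 - 374278) = -104/(320836 - 374278) = -104/(-53442) = -104*(-1/53442) = 52/26721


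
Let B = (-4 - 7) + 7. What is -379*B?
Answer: 1516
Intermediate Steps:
B = -4 (B = -11 + 7 = -4)
-379*B = -379*(-4) = 1516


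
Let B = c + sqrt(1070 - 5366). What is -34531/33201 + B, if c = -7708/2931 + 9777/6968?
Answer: -73191286705/32289091848 + 2*I*sqrt(1074) ≈ -2.2668 + 65.544*I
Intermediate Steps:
c = -25052957/20423208 (c = -7708*1/2931 + 9777*(1/6968) = -7708/2931 + 9777/6968 = -25052957/20423208 ≈ -1.2267)
B = -25052957/20423208 + 2*I*sqrt(1074) (B = -25052957/20423208 + sqrt(1070 - 5366) = -25052957/20423208 + sqrt(-4296) = -25052957/20423208 + 2*I*sqrt(1074) ≈ -1.2267 + 65.544*I)
-34531/33201 + B = -34531/33201 + (-25052957/20423208 + 2*I*sqrt(1074)) = -34531*1/33201 + (-25052957/20423208 + 2*I*sqrt(1074)) = -4933/4743 + (-25052957/20423208 + 2*I*sqrt(1074)) = -73191286705/32289091848 + 2*I*sqrt(1074)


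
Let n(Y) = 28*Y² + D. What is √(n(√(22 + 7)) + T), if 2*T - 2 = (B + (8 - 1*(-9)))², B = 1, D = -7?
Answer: 22*√2 ≈ 31.113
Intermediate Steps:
T = 163 (T = 1 + (1 + (8 - 1*(-9)))²/2 = 1 + (1 + (8 + 9))²/2 = 1 + (1 + 17)²/2 = 1 + (½)*18² = 1 + (½)*324 = 1 + 162 = 163)
n(Y) = -7 + 28*Y² (n(Y) = 28*Y² - 7 = -7 + 28*Y²)
√(n(√(22 + 7)) + T) = √((-7 + 28*(√(22 + 7))²) + 163) = √((-7 + 28*(√29)²) + 163) = √((-7 + 28*29) + 163) = √((-7 + 812) + 163) = √(805 + 163) = √968 = 22*√2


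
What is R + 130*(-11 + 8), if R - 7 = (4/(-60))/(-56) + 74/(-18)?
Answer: -975517/2520 ≈ -387.11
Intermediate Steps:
R = 7283/2520 (R = 7 + ((4/(-60))/(-56) + 74/(-18)) = 7 + ((4*(-1/60))*(-1/56) + 74*(-1/18)) = 7 + (-1/15*(-1/56) - 37/9) = 7 + (1/840 - 37/9) = 7 - 10357/2520 = 7283/2520 ≈ 2.8901)
R + 130*(-11 + 8) = 7283/2520 + 130*(-11 + 8) = 7283/2520 + 130*(-3) = 7283/2520 - 390 = -975517/2520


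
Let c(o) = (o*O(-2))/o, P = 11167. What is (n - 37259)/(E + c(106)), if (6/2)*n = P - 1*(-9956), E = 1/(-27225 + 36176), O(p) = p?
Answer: 270481318/17901 ≈ 15110.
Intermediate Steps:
c(o) = -2 (c(o) = (o*(-2))/o = (-2*o)/o = -2)
E = 1/8951 ≈ 0.00011172
n = 7041 (n = (11167 - 1*(-9956))/3 = (11167 + 9956)/3 = (⅓)*21123 = 7041)
(n - 37259)/(E + c(106)) = (7041 - 37259)/(1/8951 - 2) = -30218/(-17901/8951) = -30218*(-8951/17901) = 270481318/17901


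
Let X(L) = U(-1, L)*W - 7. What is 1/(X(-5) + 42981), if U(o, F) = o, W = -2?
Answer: 1/42976 ≈ 2.3269e-5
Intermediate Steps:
X(L) = -5 (X(L) = -1*(-2) - 7 = 2 - 7 = -5)
1/(X(-5) + 42981) = 1/(-5 + 42981) = 1/42976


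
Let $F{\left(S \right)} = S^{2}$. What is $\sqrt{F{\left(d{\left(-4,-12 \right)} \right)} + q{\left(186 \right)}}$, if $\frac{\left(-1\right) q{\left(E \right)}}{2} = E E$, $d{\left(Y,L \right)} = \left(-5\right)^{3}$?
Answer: $i \sqrt{53567} \approx 231.45 i$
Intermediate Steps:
$d{\left(Y,L \right)} = -125$
$q{\left(E \right)} = - 2 E^{2}$ ($q{\left(E \right)} = - 2 E E = - 2 E^{2}$)
$\sqrt{F{\left(d{\left(-4,-12 \right)} \right)} + q{\left(186 \right)}} = \sqrt{\left(-125\right)^{2} - 2 \cdot 186^{2}} = \sqrt{15625 - 69192} = \sqrt{-53567} = i \sqrt{53567}$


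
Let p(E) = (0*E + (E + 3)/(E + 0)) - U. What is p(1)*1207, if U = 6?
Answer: -2414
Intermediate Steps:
p(E) = -6 + (3 + E)/E (p(E) = (0*E + (E + 3)/(E + 0)) - 1*6 = (0 + (3 + E)/E) - 6 = (3 + E)/E - 6 = -6 + (3 + E)/E)
p(1)*1207 = (-5 + 3/1)*1207 = (-5 + 3*1)*1207 = (-5 + 3)*1207 = -2*1207 = -2414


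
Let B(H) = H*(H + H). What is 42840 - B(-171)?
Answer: -15642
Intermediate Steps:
B(H) = 2*H² (B(H) = H*(2*H) = 2*H²)
42840 - B(-171) = 42840 - 2*(-171)² = 42840 - 2*29241 = 42840 - 1*58482 = 42840 - 58482 = -15642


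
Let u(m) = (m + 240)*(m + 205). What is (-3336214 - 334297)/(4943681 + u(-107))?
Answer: -3670511/4956715 ≈ -0.74051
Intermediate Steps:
u(m) = (205 + m)*(240 + m) (u(m) = (240 + m)*(205 + m) = (205 + m)*(240 + m))
(-3336214 - 334297)/(4943681 + u(-107)) = (-3336214 - 334297)/(4943681 + (49200 + (-107)**2 + 445*(-107))) = -3670511/(4943681 + (49200 + 11449 - 47615)) = -3670511/(4943681 + 13034) = -3670511/4956715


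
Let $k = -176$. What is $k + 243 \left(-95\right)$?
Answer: $-23261$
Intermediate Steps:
$k + 243 \left(-95\right) = -176 + 243 \left(-95\right) = -176 - 23085 = -23261$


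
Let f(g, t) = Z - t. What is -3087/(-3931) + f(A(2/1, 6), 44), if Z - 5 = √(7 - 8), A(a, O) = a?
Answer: -150222/3931 + I ≈ -38.215 + 1.0*I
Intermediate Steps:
Z = 5 + I (Z = 5 + √(7 - 8) = 5 + √(-1) = 5 + I ≈ 5.0 + 1.0*I)
f(g, t) = 5 + I - t (f(g, t) = (5 + I) - t = 5 + I - t)
-3087/(-3931) + f(A(2/1, 6), 44) = -3087/(-3931) + (5 + I - 1*44) = -3087*(-1/3931) + (5 + I - 44) = 3087/3931 + (-39 + I) = -150222/3931 + I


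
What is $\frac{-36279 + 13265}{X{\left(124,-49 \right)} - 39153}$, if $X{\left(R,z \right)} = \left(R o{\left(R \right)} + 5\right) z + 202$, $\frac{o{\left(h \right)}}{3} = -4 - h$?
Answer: $- \frac{11507}{1146994} \approx -0.010032$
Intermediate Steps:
$o{\left(h \right)} = -12 - 3 h$ ($o{\left(h \right)} = 3 \left(-4 - h\right) = -12 - 3 h$)
$X{\left(R,z \right)} = 202 + z \left(5 + R \left(-12 - 3 R\right)\right)$ ($X{\left(R,z \right)} = \left(R \left(-12 - 3 R\right) + 5\right) z + 202 = \left(5 + R \left(-12 - 3 R\right)\right) z + 202 = z \left(5 + R \left(-12 - 3 R\right)\right) + 202 = 202 + z \left(5 + R \left(-12 - 3 R\right)\right)$)
$\frac{-36279 + 13265}{X{\left(124,-49 \right)} - 39153} = \frac{-36279 + 13265}{\left(202 + 5 \left(-49\right) - 372 \left(-49\right) \left(4 + 124\right)\right) - 39153} = - \frac{23014}{\left(202 - 245 - 372 \left(-49\right) 128\right) - 39153} = - \frac{23014}{\left(202 - 245 + 2333184\right) - 39153} = - \frac{23014}{2333141 - 39153} = - \frac{23014}{2293988} = \left(-23014\right) \frac{1}{2293988} = - \frac{11507}{1146994}$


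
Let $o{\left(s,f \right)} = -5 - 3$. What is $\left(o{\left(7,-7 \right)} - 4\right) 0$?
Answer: $0$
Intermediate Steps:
$o{\left(s,f \right)} = -8$
$\left(o{\left(7,-7 \right)} - 4\right) 0 = \left(-8 - 4\right) 0 = \left(-12\right) 0 = 0$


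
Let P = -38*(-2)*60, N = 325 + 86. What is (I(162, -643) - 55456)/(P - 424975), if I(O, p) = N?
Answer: 11009/84083 ≈ 0.13093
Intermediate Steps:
N = 411
I(O, p) = 411
P = 4560 (P = 76*60 = 4560)
(I(162, -643) - 55456)/(P - 424975) = (411 - 55456)/(4560 - 424975) = -55045/(-420415) = -55045*(-1/420415) = 11009/84083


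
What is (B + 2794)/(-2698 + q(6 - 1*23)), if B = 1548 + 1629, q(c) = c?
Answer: -5971/2715 ≈ -2.1993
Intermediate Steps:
B = 3177
(B + 2794)/(-2698 + q(6 - 1*23)) = (3177 + 2794)/(-2698 + (6 - 1*23)) = 5971/(-2698 + (6 - 23)) = 5971/(-2698 - 17) = 5971/(-2715) = 5971*(-1/2715) = -5971/2715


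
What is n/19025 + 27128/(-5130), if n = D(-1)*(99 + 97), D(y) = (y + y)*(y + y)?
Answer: -51208828/9759825 ≈ -5.2469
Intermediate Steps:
D(y) = 4*y² (D(y) = (2*y)*(2*y) = 4*y²)
n = 784 (n = (4*(-1)²)*(99 + 97) = (4*1)*196 = 4*196 = 784)
n/19025 + 27128/(-5130) = 784/19025 + 27128/(-5130) = 784*(1/19025) + 27128*(-1/5130) = 784/19025 - 13564/2565 = -51208828/9759825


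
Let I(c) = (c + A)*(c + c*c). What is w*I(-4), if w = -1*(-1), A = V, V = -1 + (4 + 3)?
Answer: 24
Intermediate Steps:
V = 6 (V = -1 + 7 = 6)
A = 6
w = 1
I(c) = (6 + c)*(c + c**2) (I(c) = (c + 6)*(c + c*c) = (6 + c)*(c + c**2))
w*I(-4) = 1*(-4*(6 + (-4)**2 + 7*(-4))) = 1*(-4*(6 + 16 - 28)) = 1*(-4*(-6)) = 1*24 = 24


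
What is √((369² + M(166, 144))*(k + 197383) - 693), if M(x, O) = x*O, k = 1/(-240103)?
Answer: 3*√202375893104179924147/240103 ≈ 1.7775e+5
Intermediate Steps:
k = -1/240103 ≈ -4.1649e-6
M(x, O) = O*x
√((369² + M(166, 144))*(k + 197383) - 693) = √((369² + 144*166)*(-1/240103 + 197383) - 693) = √((136161 + 23904)*(47392250448/240103) - 693) = √(160065*(47392250448/240103) - 693) = √(7585840567959120/240103 - 693) = √(7585840401567741/240103) = 3*√202375893104179924147/240103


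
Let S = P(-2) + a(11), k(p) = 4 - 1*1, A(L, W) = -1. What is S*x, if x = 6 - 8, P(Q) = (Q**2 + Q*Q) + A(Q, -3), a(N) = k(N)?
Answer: -20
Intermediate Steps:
k(p) = 3 (k(p) = 4 - 1 = 3)
a(N) = 3
P(Q) = -1 + 2*Q**2 (P(Q) = (Q**2 + Q*Q) - 1 = (Q**2 + Q**2) - 1 = 2*Q**2 - 1 = -1 + 2*Q**2)
x = -2
S = 10 (S = (-1 + 2*(-2)**2) + 3 = (-1 + 2*4) + 3 = (-1 + 8) + 3 = 7 + 3 = 10)
S*x = 10*(-2) = -20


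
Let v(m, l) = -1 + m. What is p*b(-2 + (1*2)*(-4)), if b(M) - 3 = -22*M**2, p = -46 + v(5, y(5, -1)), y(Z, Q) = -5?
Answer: 92274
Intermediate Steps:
p = -42 (p = -46 + (-1 + 5) = -46 + 4 = -42)
b(M) = 3 - 22*M**2
p*b(-2 + (1*2)*(-4)) = -42*(3 - 22*(-2 + (1*2)*(-4))**2) = -42*(3 - 22*(-2 + 2*(-4))**2) = -42*(3 - 22*(-2 - 8)**2) = -42*(3 - 22*(-10)**2) = -42*(3 - 22*100) = -42*(3 - 2200) = -42*(-2197) = 92274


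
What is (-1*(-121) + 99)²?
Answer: 48400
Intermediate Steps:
(-1*(-121) + 99)² = (121 + 99)² = 220² = 48400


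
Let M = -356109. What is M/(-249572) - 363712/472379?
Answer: 77446082047/117892571788 ≈ 0.65692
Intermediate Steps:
M/(-249572) - 363712/472379 = -356109/(-249572) - 363712/472379 = -356109*(-1/249572) - 363712*1/472379 = 356109/249572 - 363712/472379 = 77446082047/117892571788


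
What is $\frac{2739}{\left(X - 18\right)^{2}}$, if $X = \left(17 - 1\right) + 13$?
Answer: $\frac{249}{11} \approx 22.636$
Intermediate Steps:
$X = 29$ ($X = 16 + 13 = 29$)
$\frac{2739}{\left(X - 18\right)^{2}} = \frac{2739}{\left(29 - 18\right)^{2}} = \frac{2739}{11^{2}} = \frac{2739}{121} = 2739 \cdot \frac{1}{121} = \frac{249}{11}$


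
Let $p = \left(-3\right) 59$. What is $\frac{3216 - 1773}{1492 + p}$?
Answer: $\frac{1443}{1315} \approx 1.0973$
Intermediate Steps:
$p = -177$
$\frac{3216 - 1773}{1492 + p} = \frac{3216 - 1773}{1492 - 177} = \frac{1443}{1315}$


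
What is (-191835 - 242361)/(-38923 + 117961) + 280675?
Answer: 1232419803/4391 ≈ 2.8067e+5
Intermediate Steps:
(-191835 - 242361)/(-38923 + 117961) + 280675 = -434196/79038 + 280675 = -434196*1/79038 + 280675 = -24122/4391 + 280675 = 1232419803/4391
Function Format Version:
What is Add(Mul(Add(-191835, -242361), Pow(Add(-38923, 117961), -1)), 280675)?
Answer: Rational(1232419803, 4391) ≈ 2.8067e+5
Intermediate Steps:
Add(Mul(Add(-191835, -242361), Pow(Add(-38923, 117961), -1)), 280675) = Add(Mul(-434196, Pow(79038, -1)), 280675) = Add(Mul(-434196, Rational(1, 79038)), 280675) = Add(Rational(-24122, 4391), 280675) = Rational(1232419803, 4391)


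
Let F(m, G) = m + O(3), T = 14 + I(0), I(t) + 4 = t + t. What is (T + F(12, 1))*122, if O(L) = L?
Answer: 3050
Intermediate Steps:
I(t) = -4 + 2*t (I(t) = -4 + (t + t) = -4 + 2*t)
T = 10 (T = 14 + (-4 + 2*0) = 14 + (-4 + 0) = 14 - 4 = 10)
F(m, G) = 3 + m (F(m, G) = m + 3 = 3 + m)
(T + F(12, 1))*122 = (10 + (3 + 12))*122 = (10 + 15)*122 = 25*122 = 3050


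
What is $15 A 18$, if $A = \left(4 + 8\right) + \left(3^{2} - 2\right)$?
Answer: $5130$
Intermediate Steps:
$A = 19$ ($A = 12 + \left(9 - 2\right) = 12 + 7 = 19$)
$15 A 18 = 15 \cdot 19 \cdot 18 = 285 \cdot 18 = 5130$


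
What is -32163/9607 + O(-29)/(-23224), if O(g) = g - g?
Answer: -32163/9607 ≈ -3.3479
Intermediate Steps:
O(g) = 0
-32163/9607 + O(-29)/(-23224) = -32163/9607 + 0/(-23224) = -32163*1/9607 + 0*(-1/23224) = -32163/9607 + 0 = -32163/9607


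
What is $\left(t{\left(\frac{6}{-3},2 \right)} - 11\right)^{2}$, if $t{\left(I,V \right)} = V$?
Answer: $81$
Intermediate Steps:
$\left(t{\left(\frac{6}{-3},2 \right)} - 11\right)^{2} = \left(2 - 11\right)^{2} = \left(-9\right)^{2} = 81$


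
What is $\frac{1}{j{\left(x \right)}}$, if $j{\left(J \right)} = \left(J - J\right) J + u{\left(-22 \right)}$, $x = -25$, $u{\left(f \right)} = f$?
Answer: $- \frac{1}{22} \approx -0.045455$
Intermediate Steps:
$j{\left(J \right)} = -22$ ($j{\left(J \right)} = \left(J - J\right) J - 22 = 0 J - 22 = 0 - 22 = -22$)
$\frac{1}{j{\left(x \right)}} = \frac{1}{-22} = - \frac{1}{22}$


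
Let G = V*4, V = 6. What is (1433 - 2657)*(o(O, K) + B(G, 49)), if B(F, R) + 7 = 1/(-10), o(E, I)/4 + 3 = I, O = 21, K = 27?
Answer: -544068/5 ≈ -1.0881e+5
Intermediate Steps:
o(E, I) = -12 + 4*I
G = 24 (G = 6*4 = 24)
B(F, R) = -71/10 (B(F, R) = -7 + 1/(-10) = -7 - ⅒ = -71/10)
(1433 - 2657)*(o(O, K) + B(G, 49)) = (1433 - 2657)*((-12 + 4*27) - 71/10) = -1224*((-12 + 108) - 71/10) = -1224*(96 - 71/10) = -1224*889/10 = -544068/5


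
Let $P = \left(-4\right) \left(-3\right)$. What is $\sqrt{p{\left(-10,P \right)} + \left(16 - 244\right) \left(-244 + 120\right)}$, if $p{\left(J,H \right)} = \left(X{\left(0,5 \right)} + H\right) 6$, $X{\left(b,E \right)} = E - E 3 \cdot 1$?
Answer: $2 \sqrt{7071} \approx 168.18$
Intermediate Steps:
$P = 12$
$X{\left(b,E \right)} = - 2 E$ ($X{\left(b,E \right)} = E - 3 E 1 = E - 3 E = - 2 E$)
$p{\left(J,H \right)} = -60 + 6 H$ ($p{\left(J,H \right)} = \left(\left(-2\right) 5 + H\right) 6 = \left(-10 + H\right) 6 = -60 + 6 H$)
$\sqrt{p{\left(-10,P \right)} + \left(16 - 244\right) \left(-244 + 120\right)} = \sqrt{\left(-60 + 6 \cdot 12\right) + \left(16 - 244\right) \left(-244 + 120\right)} = \sqrt{\left(-60 + 72\right) - -28272} = \sqrt{12 + 28272} = \sqrt{28284} = 2 \sqrt{7071}$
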